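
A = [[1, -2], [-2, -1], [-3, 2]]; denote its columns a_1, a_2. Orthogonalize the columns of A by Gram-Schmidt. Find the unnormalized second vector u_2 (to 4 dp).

u_2 = (-1.5714, -1.8571, 0.7143)

a_1 = (1, -2, -3); ‖a_1‖ = 3.7417, so e_1 = (0.2673, -0.5345, -0.8018).
e_1·a_2 = 0.2673·(-2) + (-0.5345)·(-1) + (-0.8018)·2 = -1.6036.
u_2 = a_2 + 1.6036·e_1 = (-1.5714, -1.8571, 0.7143).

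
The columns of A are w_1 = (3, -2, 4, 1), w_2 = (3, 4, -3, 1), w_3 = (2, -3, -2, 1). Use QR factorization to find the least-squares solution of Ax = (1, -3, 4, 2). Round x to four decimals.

e_1 = w_1/‖w_1‖ = (3, -2, 4, 1)/5.4772 = (0.5477, -0.3651, 0.7303, 0.1826).
r_{12} = e_1·w_2 = -1.8257.
u_2 = w_2 + 1.8257·e_1 = (4.0000, 3.3333, -1.6667, 1.3333).
‖u_2‖ = 5.6273, so e_2 = (0.7108, 0.5923, -0.2962, 0.2369).
r_{13} = e_1·w_3 = 0.9129; r_{23} = e_2·w_3 = 0.4739.
u_3 = w_3 − 0.9129·e_1 − 0.4739·e_2 = (1.1632, -2.9474, -2.5263, 0.7211).
‖u_3‖ = 4.1161, so e_3 = (0.2826, -0.7161, -0.6138, 0.1752).
Qᵀb = (4.9295, -1.7770, 0.3261).
Back-substitute: x_3 = 0.3261/4.1161 = 0.0792.
x_2 = (-1.7770 − 0.4739·0.0792)/5.6273 = -0.3225.
x_1 = (4.9295 + 1.8257·(-0.3225) − 0.9129·0.0792)/5.4772 = 0.7793.

x = (0.7793, -0.3225, 0.0792)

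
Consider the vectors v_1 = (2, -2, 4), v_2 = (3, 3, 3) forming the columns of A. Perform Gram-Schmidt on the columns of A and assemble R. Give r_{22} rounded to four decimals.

r_{22} = 4.5826

v_1 = (2, -2, 4); ‖v_1‖ = 4.8990, so q_1 = (0.4082, -0.4082, 0.8165).
q_1·v_2 = 0.4082·3 + (-0.4082)·3 + 0.8165·3 = 2.4495.
u_2 = v_2 − 2.4495·q_1 = (2.0000, 4.0000, 1.0000).
r_{22} = ‖u_2‖ = 4.5826.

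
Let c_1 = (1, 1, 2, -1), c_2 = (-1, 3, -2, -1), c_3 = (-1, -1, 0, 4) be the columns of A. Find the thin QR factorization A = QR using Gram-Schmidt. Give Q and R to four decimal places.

c_1 = (1, 1, 2, -1); ‖c_1‖ = 2.6458, so e_1 = (0.3780, 0.3780, 0.7559, -0.3780).
e_1·c_2 = 0.3780·(-1) + 0.3780·3 + 0.7559·(-2) + (-0.3780)·(-1) = -0.3780.
u_2 = c_2 + 0.3780·e_1 = (-0.8571, 3.1429, -1.7143, -1.1429).
‖u_2‖ = 3.8545, so e_2 = (-0.2224, 0.8154, -0.4447, -0.2965).
e_1·c_3 = 0.3780·(-1) + 0.3780·(-1) + 0.7559·0 + (-0.3780)·4 = -2.2678; e_2·c_3 = (-0.2224)·(-1) + 0.8154·(-1) + (-0.4447)·0 + (-0.2965)·4 = -1.7790.
u_3 = c_3 + 2.2678·e_1 + 1.7790·e_2 = (-0.5385, 1.3077, 0.9231, 2.6154).
‖u_3‖ = 3.1132, so e_3 = (-0.1730, 0.4200, 0.2965, 0.8401).

Q = [[0.3780, -0.2224, -0.1730], [0.3780, 0.8154, 0.4200], [0.7559, -0.4447, 0.2965], [-0.3780, -0.2965, 0.8401]], R = [[2.6458, -0.3780, -2.2678], [0.0000, 3.8545, -1.7790], [0.0000, 0.0000, 3.1132]]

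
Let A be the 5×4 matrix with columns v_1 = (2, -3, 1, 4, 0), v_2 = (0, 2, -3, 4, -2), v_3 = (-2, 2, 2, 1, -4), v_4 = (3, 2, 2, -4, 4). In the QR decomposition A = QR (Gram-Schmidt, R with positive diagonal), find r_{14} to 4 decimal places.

v_1 = (2, -3, 1, 4, 0); ‖v_1‖ = 5.4772, so q_1 = (0.3651, -0.5477, 0.1826, 0.7303, 0.0000).
r_{14} = q_1·v_4 = -2.5560.

r_{14} = -2.5560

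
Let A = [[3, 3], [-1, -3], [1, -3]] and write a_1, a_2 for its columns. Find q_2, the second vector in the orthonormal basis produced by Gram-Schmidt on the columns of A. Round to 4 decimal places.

q_2 = (0.1231, -0.4924, -0.8616)

a_1 = (3, -1, 1); ‖a_1‖ = 3.3166, so q_1 = (0.9045, -0.3015, 0.3015).
q_1·a_2 = 0.9045·3 + (-0.3015)·(-3) + 0.3015·(-3) = 2.7136.
u_2 = a_2 − 2.7136·q_1 = (0.5455, -2.1818, -3.8182).
‖u_2‖ = 4.4313, so q_2 = (0.1231, -0.4924, -0.8616).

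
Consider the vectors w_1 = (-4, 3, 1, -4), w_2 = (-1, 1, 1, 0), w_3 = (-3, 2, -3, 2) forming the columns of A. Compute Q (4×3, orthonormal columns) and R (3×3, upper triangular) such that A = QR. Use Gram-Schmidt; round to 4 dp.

Q = [[-0.6172, -0.1960, -0.4494], [0.4629, 0.3527, 0.2638], [0.1543, 0.6663, -0.7132], [-0.6172, 0.6271, 0.4689]], R = [[6.4807, 1.2344, 1.0801], [0.0000, 1.2150, 0.5487], [0.0000, 0.0000, 4.9530]]

q_1 = w_1/‖w_1‖ = (-4, 3, 1, -4)/6.4807 = (-0.6172, 0.4629, 0.1543, -0.6172).
r_{12} = q_1·w_2 = 1.2344.
u_2 = w_2 − 1.2344·q_1 = (-0.2381, 0.4286, 0.8095, 0.7619).
‖u_2‖ = 1.2150, so q_2 = (-0.1960, 0.3527, 0.6663, 0.6271).
r_{13} = q_1·w_3 = 1.0801; r_{23} = q_2·w_3 = 0.5487.
u_3 = w_3 − 1.0801·q_1 − 0.5487·q_2 = (-2.2258, 1.3065, -3.5323, 2.3226).
‖u_3‖ = 4.9530, so q_3 = (-0.4494, 0.2638, -0.7132, 0.4689).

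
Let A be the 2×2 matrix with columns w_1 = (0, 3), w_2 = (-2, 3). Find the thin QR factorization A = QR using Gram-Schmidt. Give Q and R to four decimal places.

q_1 = w_1/‖w_1‖ = (0, 3)/3.0000 = (0.0000, 1.0000).
r_{12} = q_1·w_2 = 3.0000.
u_2 = w_2 − 3.0000·q_1 = (-2.0000, 0.0000).
‖u_2‖ = 2.0000, so q_2 = (-1.0000, 0.0000).

Q = [[0.0000, -1.0000], [1.0000, 0.0000]], R = [[3.0000, 3.0000], [0.0000, 2.0000]]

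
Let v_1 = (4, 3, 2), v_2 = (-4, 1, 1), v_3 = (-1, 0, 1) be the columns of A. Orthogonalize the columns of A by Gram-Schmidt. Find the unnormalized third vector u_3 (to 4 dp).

q_1 = v_1/‖v_1‖ = (4, 3, 2)/5.3852 = (0.7428, 0.5571, 0.3714).
r_{12} = q_1·v_2 = -2.0426.
u_2 = v_2 + 2.0426·q_1 = (-2.4828, 2.1379, 1.7586).
‖u_2‖ = 3.7185, so q_2 = (-0.6677, 0.5749, 0.4729).
r_{13} = q_1·v_3 = -0.3714; r_{23} = q_2·v_3 = 1.1406.
u_3 = v_3 + 0.3714·q_1 − 1.1406·q_2 = (0.0374, -0.4489, 0.5985).

u_3 = (0.0374, -0.4489, 0.5985)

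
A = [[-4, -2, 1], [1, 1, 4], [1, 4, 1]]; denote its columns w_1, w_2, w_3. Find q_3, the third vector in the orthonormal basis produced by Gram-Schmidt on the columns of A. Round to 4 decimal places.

q_3 = (0.2075, 0.9684, -0.1383)

w_1 = (-4, 1, 1); ‖w_1‖ = 4.2426, so q_1 = (-0.9428, 0.2357, 0.2357).
q_1·w_2 = (-0.9428)·(-2) + 0.2357·1 + 0.2357·4 = 3.0641.
u_2 = w_2 − 3.0641·q_1 = (0.8889, 0.2778, 3.2778).
‖u_2‖ = 3.4075, so q_2 = (0.2609, 0.0815, 0.9619).
q_1·w_3 = (-0.9428)·1 + 0.2357·4 + 0.2357·1 = 0.2357; q_2·w_3 = 0.2609·1 + 0.0815·4 + 0.9619·1 = 1.5489.
u_3 = w_3 − 0.2357·q_1 − 1.5489·q_2 = (0.8182, 3.8182, -0.5455).
‖u_3‖ = 3.9428, so q_3 = (0.2075, 0.9684, -0.1383).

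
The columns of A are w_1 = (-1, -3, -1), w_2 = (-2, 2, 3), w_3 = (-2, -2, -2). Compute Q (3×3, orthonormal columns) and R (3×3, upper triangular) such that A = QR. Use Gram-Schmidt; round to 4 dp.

Q = [[-0.3015, -0.7443, -0.5959], [-0.9045, 0.0257, 0.4256], [-0.3015, 0.6673, -0.6810]], R = [[3.3166, -2.1106, 3.0151], [0.0000, 3.5420, 0.1027], [0.0000, 0.0000, 1.7025]]

w_1 = (-1, -3, -1); ‖w_1‖ = 3.3166, so q_1 = (-0.3015, -0.9045, -0.3015).
q_1·w_2 = (-0.3015)·(-2) + (-0.9045)·2 + (-0.3015)·3 = -2.1106.
u_2 = w_2 + 2.1106·q_1 = (-2.6364, 0.0909, 2.3636).
‖u_2‖ = 3.5420, so q_2 = (-0.7443, 0.0257, 0.6673).
q_1·w_3 = (-0.3015)·(-2) + (-0.9045)·(-2) + (-0.3015)·(-2) = 3.0151; q_2·w_3 = (-0.7443)·(-2) + 0.0257·(-2) + 0.6673·(-2) = 0.1027.
u_3 = w_3 − 3.0151·q_1 − 0.1027·q_2 = (-1.0145, 0.7246, -1.1594).
‖u_3‖ = 1.7025, so q_3 = (-0.5959, 0.4256, -0.6810).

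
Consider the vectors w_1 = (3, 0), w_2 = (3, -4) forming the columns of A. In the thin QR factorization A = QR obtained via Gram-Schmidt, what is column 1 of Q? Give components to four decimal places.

e_1 = (1.0000, 0.0000)

w_1 = (3, 0); ‖w_1‖ = 3.0000, so e_1 = (1.0000, 0.0000).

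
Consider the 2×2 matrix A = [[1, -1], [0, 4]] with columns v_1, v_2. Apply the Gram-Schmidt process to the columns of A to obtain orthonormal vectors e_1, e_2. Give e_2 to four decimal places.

v_1 = (1, 0); ‖v_1‖ = 1.0000, so e_1 = (1.0000, 0.0000).
e_1·v_2 = 1.0000·(-1) + 0.0000·4 = -1.0000.
u_2 = v_2 + 1.0000·e_1 = (0.0000, 4.0000).
‖u_2‖ = 4.0000, so e_2 = (0.0000, 1.0000).

e_2 = (0.0000, 1.0000)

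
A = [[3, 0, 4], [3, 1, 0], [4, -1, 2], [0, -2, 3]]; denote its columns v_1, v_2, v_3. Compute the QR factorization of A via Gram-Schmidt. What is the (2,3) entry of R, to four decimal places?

r_{23} = -3.0333

v_1 = (3, 3, 4, 0); ‖v_1‖ = 5.8310, so q_1 = (0.5145, 0.5145, 0.6860, 0.0000).
q_1·v_2 = 0.5145·0 + 0.5145·1 + 0.6860·(-1) + 0.0000·(-2) = -0.1715.
u_2 = v_2 + 0.1715·q_1 = (0.0882, 1.0882, -0.8824, -2.0000).
‖u_2‖ = 2.4435, so q_2 = (0.0361, 0.4454, -0.3611, -0.8185).
r_{23} = q_2·v_3 = -3.0333.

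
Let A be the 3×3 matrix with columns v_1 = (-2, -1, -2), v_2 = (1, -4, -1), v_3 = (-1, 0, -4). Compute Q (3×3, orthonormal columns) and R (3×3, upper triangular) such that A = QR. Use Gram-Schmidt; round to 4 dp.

Q = [[-0.6667, 0.4690, 0.5793], [-0.3333, -0.8828, 0.3310], [-0.6667, -0.0276, -0.7448]], R = [[3.0000, 1.3333, 3.3333], [0.0000, 4.0277, -0.3586], [0.0000, 0.0000, 2.4001]]

v_1 = (-2, -1, -2); ‖v_1‖ = 3.0000, so e_1 = (-0.6667, -0.3333, -0.6667).
e_1·v_2 = (-0.6667)·1 + (-0.3333)·(-4) + (-0.6667)·(-1) = 1.3333.
u_2 = v_2 − 1.3333·e_1 = (1.8889, -3.5556, -0.1111).
‖u_2‖ = 4.0277, so e_2 = (0.4690, -0.8828, -0.0276).
e_1·v_3 = (-0.6667)·(-1) + (-0.3333)·0 + (-0.6667)·(-4) = 3.3333; e_2·v_3 = 0.4690·(-1) + (-0.8828)·0 + (-0.0276)·(-4) = -0.3586.
u_3 = v_3 − 3.3333·e_1 + 0.3586·e_2 = (1.3904, 0.7945, -1.7877).
‖u_3‖ = 2.4001, so e_3 = (0.5793, 0.3310, -0.7448).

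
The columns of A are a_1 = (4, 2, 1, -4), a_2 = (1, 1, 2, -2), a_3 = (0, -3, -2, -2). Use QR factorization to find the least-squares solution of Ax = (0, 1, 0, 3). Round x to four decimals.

a_1 = (4, 2, 1, -4); ‖a_1‖ = 6.0828, so e_1 = (0.6576, 0.3288, 0.1644, -0.6576).
e_1·a_2 = 0.6576·1 + 0.3288·1 + 0.1644·2 + (-0.6576)·(-2) = 2.6304.
u_2 = a_2 − 2.6304·e_1 = (-0.7297, 0.1351, 1.5676, -0.2703).
‖u_2‖ = 1.7553, so e_2 = (-0.4157, 0.0770, 0.8930, -0.1540).
e_1·a_3 = 0.6576·0 + 0.3288·(-3) + 0.1644·(-2) + (-0.6576)·(-2) = 0.0000; e_2·a_3 = (-0.4157)·0 + 0.0770·(-3) + 0.8930·(-2) + (-0.1540)·(-2) = -1.7091.
u_3 = a_3 + 0.0000·e_1 + 1.7091·e_2 = (-0.7105, -2.8684, -0.4737, -2.2632).
‖u_3‖ = 3.7522, so e_3 = (-0.1894, -0.7645, -0.1262, -0.6032).
Qᵀb = (-1.6440, -0.3849, -2.5739).
Back-substitute: x_3 = -2.5739/3.7522 = -0.6860.
x_2 = (-0.3849 + 1.7091·(-0.6860))/1.7553 = -0.8872.
x_1 = (-1.6440 − 2.6304·(-0.8872) + 0.0000·(-0.6860))/6.0828 = 0.1134.

x = (0.1134, -0.8872, -0.6860)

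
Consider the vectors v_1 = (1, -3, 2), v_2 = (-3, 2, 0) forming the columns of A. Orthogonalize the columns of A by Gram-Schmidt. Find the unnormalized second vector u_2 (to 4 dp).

v_1 = (1, -3, 2); ‖v_1‖ = 3.7417, so q_1 = (0.2673, -0.8018, 0.5345).
q_1·v_2 = 0.2673·(-3) + (-0.8018)·2 + 0.5345·0 = -2.4054.
u_2 = v_2 + 2.4054·q_1 = (-2.3571, 0.0714, 1.2857).

u_2 = (-2.3571, 0.0714, 1.2857)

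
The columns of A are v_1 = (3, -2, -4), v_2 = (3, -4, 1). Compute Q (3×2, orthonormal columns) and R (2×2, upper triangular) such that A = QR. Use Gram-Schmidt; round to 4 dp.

q_1 = v_1/‖v_1‖ = (3, -2, -4)/5.3852 = (0.5571, -0.3714, -0.7428).
r_{12} = q_1·v_2 = 2.4140.
u_2 = v_2 − 2.4140·q_1 = (1.6552, -3.1034, 2.7931).
‖u_2‖ = 4.4914, so q_2 = (0.3685, -0.6910, 0.6219).

Q = [[0.5571, 0.3685], [-0.3714, -0.6910], [-0.7428, 0.6219]], R = [[5.3852, 2.4140], [0.0000, 4.4914]]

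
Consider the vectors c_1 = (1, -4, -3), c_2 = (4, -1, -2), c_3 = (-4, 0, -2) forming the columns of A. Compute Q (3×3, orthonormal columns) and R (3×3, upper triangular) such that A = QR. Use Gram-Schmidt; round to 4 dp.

Q = [[0.1961, 0.9435, -0.2673], [-0.7845, 0.3145, 0.5345], [-0.5883, -0.1048, -0.8018]], R = [[5.0990, 2.7456, 0.3922], [0.0000, 3.6690, -3.5642], [0.0000, 0.0000, 2.6726]]

q_1 = c_1/‖c_1‖ = (1, -4, -3)/5.0990 = (0.1961, -0.7845, -0.5883).
r_{12} = q_1·c_2 = 2.7456.
u_2 = c_2 − 2.7456·q_1 = (3.4615, 1.1538, -0.3846).
‖u_2‖ = 3.6690, so q_2 = (0.9435, 0.3145, -0.1048).
r_{13} = q_1·c_3 = 0.3922; r_{23} = q_2·c_3 = -3.5642.
u_3 = c_3 − 0.3922·q_1 + 3.5642·q_2 = (-0.7143, 1.4286, -2.1429).
‖u_3‖ = 2.6726, so q_3 = (-0.2673, 0.5345, -0.8018).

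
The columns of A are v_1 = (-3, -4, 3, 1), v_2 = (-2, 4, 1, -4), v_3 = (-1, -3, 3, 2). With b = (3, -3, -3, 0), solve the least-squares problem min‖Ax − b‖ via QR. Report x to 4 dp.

x = (0.5610, -0.9662, -1.3948)

v_1 = (-3, -4, 3, 1); ‖v_1‖ = 5.9161, so q_1 = (-0.5071, -0.6761, 0.5071, 0.1690).
q_1·v_2 = (-0.5071)·(-2) + (-0.6761)·4 + 0.5071·1 + 0.1690·(-4) = -1.8593.
u_2 = v_2 + 1.8593·q_1 = (-2.9429, 2.7429, 1.9429, -3.6857).
‖u_2‖ = 5.7916, so q_2 = (-0.5081, 0.4736, 0.3355, -0.6364).
q_1·v_3 = (-0.5071)·(-1) + (-0.6761)·(-3) + 0.5071·3 + 0.1690·2 = 4.3948; q_2·v_3 = (-0.5081)·(-1) + 0.4736·(-3) + 0.3355·3 + (-0.6364)·2 = -1.1790.
u_3 = v_3 − 4.3948·q_1 + 1.1790·q_2 = (0.6295, 0.5298, 1.1670, 0.5068).
‖u_3‖ = 1.5151, so q_3 = (0.4155, 0.3497, 0.7702, 0.3345).
Qᵀb = (-1.0142, -3.9515, -2.1133).
Back-substitute: x_3 = -2.1133/1.5151 = -1.3948.
x_2 = (-3.9515 + 1.1790·(-1.3948))/5.7916 = -0.9662.
x_1 = (-1.0142 + 1.8593·(-0.9662) − 4.3948·(-1.3948))/5.9161 = 0.5610.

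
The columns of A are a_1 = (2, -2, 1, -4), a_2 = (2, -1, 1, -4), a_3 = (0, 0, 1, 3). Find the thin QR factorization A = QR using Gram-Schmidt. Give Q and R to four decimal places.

e_1 = a_1/‖a_1‖ = (2, -2, 1, -4)/5.0000 = (0.4000, -0.4000, 0.2000, -0.8000).
r_{12} = e_1·a_2 = 4.6000.
u_2 = a_2 − 4.6000·e_1 = (0.1600, 0.8400, 0.0800, -0.3200).
‖u_2‖ = 0.9165, so e_2 = (0.1746, 0.9165, 0.0873, -0.3491).
r_{13} = e_1·a_3 = -2.2000; r_{23} = e_2·a_3 = -0.9602.
u_3 = a_3 + 2.2000·e_1 + 0.9602·e_2 = (1.0476, 0.0000, 1.5238, 0.9048).
‖u_3‖ = 2.0587, so e_3 = (0.5089, 0.0000, 0.7402, 0.4395).

Q = [[0.4000, 0.1746, 0.5089], [-0.4000, 0.9165, 0.0000], [0.2000, 0.0873, 0.7402], [-0.8000, -0.3491, 0.4395]], R = [[5.0000, 4.6000, -2.2000], [0.0000, 0.9165, -0.9602], [0.0000, 0.0000, 2.0587]]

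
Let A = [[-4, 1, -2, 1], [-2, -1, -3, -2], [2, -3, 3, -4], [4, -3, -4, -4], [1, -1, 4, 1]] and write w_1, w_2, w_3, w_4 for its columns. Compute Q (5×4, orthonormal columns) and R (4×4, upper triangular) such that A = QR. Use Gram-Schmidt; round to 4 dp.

Q = [[-0.6247, -0.3277, -0.1122, 0.2182], [-0.3123, -0.6325, -0.2525, 0.0404], [0.3123, -0.6173, 0.4770, -0.4905], [0.6247, -0.2972, -0.6173, 0.2855], [0.1562, -0.1524, 0.5612, 0.7928]], R = [[6.4031, -3.2796, 1.2494, -3.5920], [0.0000, 3.2006, 1.2802, 4.4428], [0.0000, 0.0000, 7.1274, 1.5153], [0.0000, 0.0000, 0.0000, 1.7503]]

w_1 = (-4, -2, 2, 4, 1); ‖w_1‖ = 6.4031, so e_1 = (-0.6247, -0.3123, 0.3123, 0.6247, 0.1562).
e_1·w_2 = (-0.6247)·1 + (-0.3123)·(-1) + 0.3123·(-3) + 0.6247·(-3) + 0.1562·(-1) = -3.2796.
u_2 = w_2 + 3.2796·e_1 = (-1.0488, -2.0244, -1.9756, -0.9512, -0.4878).
‖u_2‖ = 3.2006, so e_2 = (-0.3277, -0.6325, -0.6173, -0.2972, -0.1524).
e_1·w_3 = (-0.6247)·(-2) + (-0.3123)·(-3) + 0.3123·3 + 0.6247·(-4) + 0.1562·4 = 1.2494; e_2·w_3 = (-0.3277)·(-2) + (-0.6325)·(-3) + (-0.6173)·3 + (-0.2972)·(-4) + (-0.1524)·4 = 1.2802.
u_3 = w_3 − 1.2494·e_1 − 1.2802·e_2 = (-0.8000, -1.8000, 3.4000, -4.4000, 4.0000).
‖u_3‖ = 7.1274, so e_3 = (-0.1122, -0.2525, 0.4770, -0.6173, 0.5612).
e_1·w_4 = (-0.6247)·1 + (-0.3123)·(-2) + 0.3123·(-4) + 0.6247·(-4) + 0.1562·1 = -3.5920; e_2·w_4 = (-0.3277)·1 + (-0.6325)·(-2) + (-0.6173)·(-4) + (-0.2972)·(-4) + (-0.1524)·1 = 4.4428; e_3·w_4 = (-0.1122)·1 + (-0.2525)·(-2) + 0.4770·(-4) + (-0.6173)·(-4) + 0.5612·1 = 1.5153.
u_4 = w_4 + 3.5920·e_1 − 4.4428·e_2 − 1.5153·e_3 = (0.3820, 0.0708, -0.8585, 0.4997, 1.3877).
‖u_4‖ = 1.7503, so e_4 = (0.2182, 0.0404, -0.4905, 0.2855, 0.7928).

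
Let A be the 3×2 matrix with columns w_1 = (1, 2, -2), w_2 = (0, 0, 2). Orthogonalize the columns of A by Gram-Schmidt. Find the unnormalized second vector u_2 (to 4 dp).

u_2 = (0.4444, 0.8889, 1.1111)

w_1 = (1, 2, -2); ‖w_1‖ = 3.0000, so e_1 = (0.3333, 0.6667, -0.6667).
e_1·w_2 = 0.3333·0 + 0.6667·0 + (-0.6667)·2 = -1.3333.
u_2 = w_2 + 1.3333·e_1 = (0.4444, 0.8889, 1.1111).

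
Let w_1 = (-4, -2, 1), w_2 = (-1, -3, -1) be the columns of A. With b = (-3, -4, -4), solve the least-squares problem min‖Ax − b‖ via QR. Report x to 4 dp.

w_1 = (-4, -2, 1); ‖w_1‖ = 4.5826, so q_1 = (-0.8729, -0.4364, 0.2182).
q_1·w_2 = (-0.8729)·(-1) + (-0.4364)·(-3) + 0.2182·(-1) = 1.9640.
u_2 = w_2 − 1.9640·q_1 = (0.7143, -2.1429, -1.4286).
‖u_2‖ = 2.6726, so q_2 = (0.2673, -0.8018, -0.5345).
Qᵀb = (3.4915, 4.5434).
Back-substitute: x_2 = 4.5434/2.6726 = 1.7000.
x_1 = (3.4915 − 1.9640·1.7000)/4.5826 = 0.0333.

x = (0.0333, 1.7000)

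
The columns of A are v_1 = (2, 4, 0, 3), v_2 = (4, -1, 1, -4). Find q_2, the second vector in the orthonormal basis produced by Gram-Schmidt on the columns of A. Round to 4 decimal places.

q_2 = (0.8073, 0.0183, 0.1774, -0.5626)

v_1 = (2, 4, 0, 3); ‖v_1‖ = 5.3852, so q_1 = (0.3714, 0.7428, 0.0000, 0.5571).
q_1·v_2 = 0.3714·4 + 0.7428·(-1) + 0.0000·1 + 0.5571·(-4) = -1.4856.
u_2 = v_2 + 1.4856·q_1 = (4.5517, 0.1034, 1.0000, -3.1724).
‖u_2‖ = 5.6385, so q_2 = (0.8073, 0.0183, 0.1774, -0.5626).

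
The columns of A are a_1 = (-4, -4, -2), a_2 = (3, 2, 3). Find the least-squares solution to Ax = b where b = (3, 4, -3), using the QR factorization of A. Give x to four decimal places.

a_1 = (-4, -4, -2); ‖a_1‖ = 6.0000, so q_1 = (-0.6667, -0.6667, -0.3333).
q_1·a_2 = (-0.6667)·3 + (-0.6667)·2 + (-0.3333)·3 = -4.3333.
u_2 = a_2 + 4.3333·q_1 = (0.1111, -0.8889, 1.5556).
‖u_2‖ = 1.7951, so q_2 = (0.0619, -0.4952, 0.8666).
Qᵀb = (-3.6667, -4.3948).
Back-substitute: x_2 = -4.3948/1.7951 = -2.4483.
x_1 = (-3.6667 + 4.3333·(-2.4483))/6.0000 = -2.3793.

x = (-2.3793, -2.4483)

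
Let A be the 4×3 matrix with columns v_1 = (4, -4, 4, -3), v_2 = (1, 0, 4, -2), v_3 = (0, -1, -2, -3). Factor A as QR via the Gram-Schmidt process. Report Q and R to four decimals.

v_1 = (4, -4, 4, -3); ‖v_1‖ = 7.5498, so q_1 = (0.5298, -0.5298, 0.5298, -0.3974).
q_1·v_2 = 0.5298·1 + (-0.5298)·0 + 0.5298·4 + (-0.3974)·(-2) = 3.4438.
u_2 = v_2 − 3.4438·q_1 = (-0.8246, 1.8246, 2.1754, -0.6316).
‖u_2‖ = 3.0233, so q_2 = (-0.2727, 0.6035, 0.7196, -0.2089).
q_1·v_3 = 0.5298·0 + (-0.5298)·(-1) + 0.5298·(-2) + (-0.3974)·(-3) = 0.6623; q_2·v_3 = (-0.2727)·0 + 0.6035·(-1) + 0.7196·(-2) + (-0.2089)·(-3) = -1.4159.
u_3 = v_3 − 0.6623·q_1 + 1.4159·q_2 = (-0.7370, 0.2054, -1.3321, -3.0326).
‖u_3‖ = 3.3995, so q_3 = (-0.2168, 0.0604, -0.3918, -0.8921).

Q = [[0.5298, -0.2727, -0.2168], [-0.5298, 0.6035, 0.0604], [0.5298, 0.7196, -0.3918], [-0.3974, -0.2089, -0.8921]], R = [[7.5498, 3.4438, 0.6623], [0.0000, 3.0233, -1.4159], [0.0000, 0.0000, 3.3995]]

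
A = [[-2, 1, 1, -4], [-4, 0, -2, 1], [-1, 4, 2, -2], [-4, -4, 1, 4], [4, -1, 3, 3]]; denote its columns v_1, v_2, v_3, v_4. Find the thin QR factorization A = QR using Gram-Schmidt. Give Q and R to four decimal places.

v_1 = (-2, -4, -1, -4, 4); ‖v_1‖ = 7.2801, so q_1 = (-0.2747, -0.5494, -0.1374, -0.5494, 0.5494).
q_1·v_2 = (-0.2747)·1 + (-0.5494)·0 + (-0.1374)·4 + (-0.5494)·(-4) + 0.5494·(-1) = 0.8242.
u_2 = v_2 − 0.8242·q_1 = (1.2264, 0.4528, 4.1132, -3.5472, -1.4528).
‖u_2‖ = 5.7724, so q_2 = (0.2125, 0.0784, 0.7126, -0.6145, -0.2517).
q_1·v_3 = (-0.2747)·1 + (-0.5494)·(-2) + (-0.1374)·2 + (-0.5494)·1 + 0.5494·3 = 1.6483; q_2·v_3 = 0.2125·1 + 0.0784·(-2) + 0.7126·2 + (-0.6145)·1 + (-0.2517)·3 = 0.1111.
u_3 = v_3 − 1.6483·q_1 − 0.1111·q_2 = (1.4292, -1.1031, 2.1472, 1.9740, 2.1223).
‖u_3‖ = 4.0337, so q_3 = (0.3543, -0.2735, 0.5323, 0.4894, 0.5261).
q_1·v_4 = (-0.2747)·(-4) + (-0.5494)·1 + (-0.1374)·(-2) + (-0.5494)·4 + 0.5494·3 = 0.2747; q_2·v_4 = 0.2125·(-4) + 0.0784·1 + 0.7126·(-2) + (-0.6145)·4 + (-0.2517)·3 = -5.4096; q_3·v_4 = 0.3543·(-4) + (-0.2735)·1 + 0.5323·(-2) + 0.4894·4 + 0.5261·3 = 0.7805.
u_4 = v_4 − 0.2747·q_1 + 5.4096·q_2 − 0.7805·q_3 = (-3.0518, 1.7888, 1.4769, 0.4448, 1.0769).
‖u_4‖ = 4.0064, so q_4 = (-0.7617, 0.4465, 0.3686, 0.1110, 0.2688).

Q = [[-0.2747, 0.2125, 0.3543, -0.7617], [-0.5494, 0.0784, -0.2735, 0.4465], [-0.1374, 0.7126, 0.5323, 0.3686], [-0.5494, -0.6145, 0.4894, 0.1110], [0.5494, -0.2517, 0.5261, 0.2688]], R = [[7.2801, 0.8242, 1.6483, 0.2747], [0.0000, 5.7724, 0.1111, -5.4096], [0.0000, 0.0000, 4.0337, 0.7805], [0.0000, 0.0000, 0.0000, 4.0064]]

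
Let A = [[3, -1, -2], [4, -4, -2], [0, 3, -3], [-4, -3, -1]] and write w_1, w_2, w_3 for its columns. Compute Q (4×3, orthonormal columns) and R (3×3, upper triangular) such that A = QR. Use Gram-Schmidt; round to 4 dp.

w_1 = (3, 4, 0, -4); ‖w_1‖ = 6.4031, so q_1 = (0.4685, 0.6247, 0.0000, -0.6247).
q_1·w_2 = 0.4685·(-1) + 0.6247·(-4) + 0.0000·3 + (-0.6247)·(-3) = -1.0932.
u_2 = w_2 + 1.0932·q_1 = (-0.4878, -3.3171, 3.0000, -3.6829).
‖u_2‖ = 5.8142, so q_2 = (-0.0839, -0.5705, 0.5160, -0.6334).
q_1·w_3 = 0.4685·(-2) + 0.6247·(-2) + 0.0000·(-3) + (-0.6247)·(-1) = -1.5617; q_2·w_3 = (-0.0839)·(-2) + (-0.5705)·(-2) + 0.5160·(-3) + (-0.6334)·(-1) = 0.3943.
u_3 = w_3 + 1.5617·q_1 − 0.3943·q_2 = (-1.2352, -0.7994, -3.2035, -1.7258).
‖u_3‖ = 3.9250, so q_3 = (-0.3147, -0.2037, -0.8162, -0.4397).

Q = [[0.4685, -0.0839, -0.3147], [0.6247, -0.5705, -0.2037], [0.0000, 0.5160, -0.8162], [-0.6247, -0.6334, -0.4397]], R = [[6.4031, -1.0932, -1.5617], [0.0000, 5.8142, 0.3943], [0.0000, 0.0000, 3.9250]]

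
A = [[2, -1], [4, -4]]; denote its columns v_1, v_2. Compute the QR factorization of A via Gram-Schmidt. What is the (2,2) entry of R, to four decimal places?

v_1 = (2, 4); ‖v_1‖ = 4.4721, so q_1 = (0.4472, 0.8944).
q_1·v_2 = 0.4472·(-1) + 0.8944·(-4) = -4.0249.
u_2 = v_2 + 4.0249·q_1 = (0.8000, -0.4000).
r_{22} = ‖u_2‖ = 0.8944.

r_{22} = 0.8944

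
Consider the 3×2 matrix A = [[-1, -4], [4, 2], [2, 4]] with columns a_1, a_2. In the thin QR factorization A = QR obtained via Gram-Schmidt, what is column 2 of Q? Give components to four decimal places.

a_1 = (-1, 4, 2); ‖a_1‖ = 4.5826, so q_1 = (-0.2182, 0.8729, 0.4364).
q_1·a_2 = (-0.2182)·(-4) + 0.8729·2 + 0.4364·4 = 4.3644.
u_2 = a_2 − 4.3644·q_1 = (-3.0476, -1.8095, 2.0952).
‖u_2‖ = 4.1173, so q_2 = (-0.7402, -0.4395, 0.5089).

q_2 = (-0.7402, -0.4395, 0.5089)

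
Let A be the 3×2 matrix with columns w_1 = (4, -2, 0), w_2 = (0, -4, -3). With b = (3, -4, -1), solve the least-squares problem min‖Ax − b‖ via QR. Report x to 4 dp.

w_1 = (4, -2, 0); ‖w_1‖ = 4.4721, so e_1 = (0.8944, -0.4472, 0.0000).
e_1·w_2 = 0.8944·0 + (-0.4472)·(-4) + 0.0000·(-3) = 1.7889.
u_2 = w_2 − 1.7889·e_1 = (-1.6000, -3.2000, -3.0000).
‖u_2‖ = 4.6690, so e_2 = (-0.3427, -0.6854, -0.6425).
Qᵀb = (4.4721, 2.3559).
Back-substitute: x_2 = 2.3559/4.6690 = 0.5046.
x_1 = (4.4721 − 1.7889·0.5046)/4.4721 = 0.7982.

x = (0.7982, 0.5046)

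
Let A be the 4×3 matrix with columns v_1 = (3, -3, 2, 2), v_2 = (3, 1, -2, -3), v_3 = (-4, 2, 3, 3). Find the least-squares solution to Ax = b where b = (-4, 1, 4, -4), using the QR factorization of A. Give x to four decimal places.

q_1 = v_1/‖v_1‖ = (3, -3, 2, 2)/5.0990 = (0.5883, -0.5883, 0.3922, 0.3922).
r_{12} = q_1·v_2 = -0.7845.
u_2 = v_2 + 0.7845·q_1 = (3.4615, 0.5385, -1.6923, -2.6923).
‖u_2‖ = 4.7312, so q_2 = (0.7316, 0.1138, -0.3577, -0.5690).
r_{13} = q_1·v_3 = -1.1767; r_{23} = q_2·v_3 = -5.4791.
u_3 = v_3 + 1.1767·q_1 + 5.4791·q_2 = (0.7010, 1.9313, 1.5017, 0.3436).
‖u_3‖ = 2.5680, so q_3 = (0.2730, 0.7521, 0.5848, 0.1338).
Qᵀb = (-2.9417, -1.9673, 1.4640).
Back-substitute: x_3 = 1.4640/2.5680 = 0.5701.
x_2 = (-1.9673 + 5.4791·0.5701)/4.7312 = 0.2444.
x_1 = (-2.9417 + 0.7845·0.2444 + 1.1767·0.5701)/5.0990 = -0.4078.

x = (-0.4078, 0.2444, 0.5701)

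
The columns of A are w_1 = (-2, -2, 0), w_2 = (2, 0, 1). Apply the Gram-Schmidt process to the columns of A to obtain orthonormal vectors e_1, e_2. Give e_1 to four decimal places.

w_1 = (-2, -2, 0); ‖w_1‖ = 2.8284, so e_1 = (-0.7071, -0.7071, 0.0000).

e_1 = (-0.7071, -0.7071, 0.0000)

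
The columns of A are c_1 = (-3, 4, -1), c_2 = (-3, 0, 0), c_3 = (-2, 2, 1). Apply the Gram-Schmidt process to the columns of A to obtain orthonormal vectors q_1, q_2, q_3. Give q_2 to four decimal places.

q_2 = (-0.8086, -0.5708, 0.1427)

q_1 = c_1/‖c_1‖ = (-3, 4, -1)/5.0990 = (-0.5883, 0.7845, -0.1961).
r_{12} = q_1·c_2 = 1.7650.
u_2 = c_2 − 1.7650·q_1 = (-1.9615, -1.3846, 0.3462).
‖u_2‖ = 2.4258, so q_2 = (-0.8086, -0.5708, 0.1427).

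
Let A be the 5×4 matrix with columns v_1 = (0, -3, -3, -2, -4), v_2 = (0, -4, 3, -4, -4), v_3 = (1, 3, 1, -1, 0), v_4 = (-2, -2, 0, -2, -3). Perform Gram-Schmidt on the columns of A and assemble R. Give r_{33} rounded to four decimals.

v_1 = (0, -3, -3, -2, -4); ‖v_1‖ = 6.1644, so q_1 = (0.0000, -0.4867, -0.4867, -0.3244, -0.6489).
q_1·v_2 = 0.0000·0 + (-0.4867)·(-4) + (-0.4867)·3 + (-0.3244)·(-4) + (-0.6489)·(-4) = 4.3800.
u_2 = v_2 − 4.3800·q_1 = (0.0000, -1.8684, 5.1316, -2.5789, -1.1579).
‖u_2‖ = 6.1495, so q_2 = (0.0000, -0.3038, 0.8345, -0.4194, -0.1883).
q_1·v_3 = 0.0000·1 + (-0.4867)·3 + (-0.4867)·1 + (-0.3244)·(-1) + (-0.6489)·0 = -1.6222; q_2·v_3 = 0.0000·1 + (-0.3038)·3 + 0.8345·1 + (-0.4194)·(-1) + (-0.1883)·0 = 0.3423.
u_3 = v_3 + 1.6222·q_1 − 0.3423·q_2 = (1.0000, 2.3145, -0.0752, -1.3827, -0.9882).
r_{33} = ‖u_3‖ = 3.0416.

r_{33} = 3.0416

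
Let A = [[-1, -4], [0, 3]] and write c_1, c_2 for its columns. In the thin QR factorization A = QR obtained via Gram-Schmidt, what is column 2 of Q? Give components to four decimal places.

c_1 = (-1, 0); ‖c_1‖ = 1.0000, so q_1 = (-1.0000, 0.0000).
q_1·c_2 = (-1.0000)·(-4) + 0.0000·3 = 4.0000.
u_2 = c_2 − 4.0000·q_1 = (0.0000, 3.0000).
‖u_2‖ = 3.0000, so q_2 = (0.0000, 1.0000).

q_2 = (0.0000, 1.0000)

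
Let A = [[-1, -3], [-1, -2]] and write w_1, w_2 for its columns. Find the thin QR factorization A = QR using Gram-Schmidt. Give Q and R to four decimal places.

w_1 = (-1, -1); ‖w_1‖ = 1.4142, so e_1 = (-0.7071, -0.7071).
e_1·w_2 = (-0.7071)·(-3) + (-0.7071)·(-2) = 3.5355.
u_2 = w_2 − 3.5355·e_1 = (-0.5000, 0.5000).
‖u_2‖ = 0.7071, so e_2 = (-0.7071, 0.7071).

Q = [[-0.7071, -0.7071], [-0.7071, 0.7071]], R = [[1.4142, 3.5355], [0.0000, 0.7071]]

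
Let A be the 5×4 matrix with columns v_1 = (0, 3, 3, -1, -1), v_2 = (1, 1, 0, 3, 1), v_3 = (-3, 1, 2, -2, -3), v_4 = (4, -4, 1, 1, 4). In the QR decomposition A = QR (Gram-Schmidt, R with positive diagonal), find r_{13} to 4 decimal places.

v_1 = (0, 3, 3, -1, -1); ‖v_1‖ = 4.4721, so e_1 = (0.0000, 0.6708, 0.6708, -0.2236, -0.2236).
r_{13} = e_1·v_3 = 3.1305.

r_{13} = 3.1305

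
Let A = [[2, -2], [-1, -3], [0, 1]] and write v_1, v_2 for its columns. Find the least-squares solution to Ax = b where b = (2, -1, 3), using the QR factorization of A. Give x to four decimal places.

x = (1.0435, 0.2174)

v_1 = (2, -1, 0); ‖v_1‖ = 2.2361, so q_1 = (0.8944, -0.4472, 0.0000).
q_1·v_2 = 0.8944·(-2) + (-0.4472)·(-3) + 0.0000·1 = -0.4472.
u_2 = v_2 + 0.4472·q_1 = (-1.6000, -3.2000, 1.0000).
‖u_2‖ = 3.7148, so q_2 = (-0.4307, -0.8614, 0.2692).
Qᵀb = (2.2361, 0.8076).
Back-substitute: x_2 = 0.8076/3.7148 = 0.2174.
x_1 = (2.2361 + 0.4472·0.2174)/2.2361 = 1.0435.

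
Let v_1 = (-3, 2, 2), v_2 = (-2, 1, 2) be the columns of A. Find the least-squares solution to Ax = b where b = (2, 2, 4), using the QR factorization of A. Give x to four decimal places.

x = (-2.0000, 3.3333)

v_1 = (-3, 2, 2); ‖v_1‖ = 4.1231, so q_1 = (-0.7276, 0.4851, 0.4851).
q_1·v_2 = (-0.7276)·(-2) + 0.4851·1 + 0.4851·2 = 2.9104.
u_2 = v_2 − 2.9104·q_1 = (0.1176, -0.4118, 0.5882).
‖u_2‖ = 0.7276, so q_2 = (0.1617, -0.5659, 0.8085).
Qᵀb = (1.4552, 2.4254).
Back-substitute: x_2 = 2.4254/0.7276 = 3.3333.
x_1 = (1.4552 − 2.9104·3.3333)/4.1231 = -2.0000.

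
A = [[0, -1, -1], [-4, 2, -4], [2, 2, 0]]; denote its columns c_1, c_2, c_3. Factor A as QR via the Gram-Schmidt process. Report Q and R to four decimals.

c_1 = (0, -4, 2); ‖c_1‖ = 4.4721, so e_1 = (0.0000, -0.8944, 0.4472).
e_1·c_2 = 0.0000·(-1) + (-0.8944)·2 + 0.4472·2 = -0.8944.
u_2 = c_2 + 0.8944·e_1 = (-1.0000, 1.2000, 2.4000).
‖u_2‖ = 2.8636, so e_2 = (-0.3492, 0.4191, 0.8381).
e_1·c_3 = 0.0000·(-1) + (-0.8944)·(-4) + 0.4472·0 = 3.5777; e_2·c_3 = (-0.3492)·(-1) + 0.4191·(-4) + 0.8381·0 = -1.3270.
u_3 = c_3 − 3.5777·e_1 + 1.3270·e_2 = (-1.4634, -0.2439, -0.4878).
‖u_3‖ = 1.5617, so e_3 = (-0.9370, -0.1562, -0.3123).

Q = [[0.0000, -0.3492, -0.9370], [-0.8944, 0.4191, -0.1562], [0.4472, 0.8381, -0.3123]], R = [[4.4721, -0.8944, 3.5777], [0.0000, 2.8636, -1.3270], [0.0000, 0.0000, 1.5617]]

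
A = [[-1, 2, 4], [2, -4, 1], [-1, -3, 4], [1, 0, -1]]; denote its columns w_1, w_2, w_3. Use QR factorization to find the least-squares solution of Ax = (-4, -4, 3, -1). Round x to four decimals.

x = (-3.6713, -1.2683, -1.2602)

e_1 = w_1/‖w_1‖ = (-1, 2, -1, 1)/2.6458 = (-0.3780, 0.7559, -0.3780, 0.3780).
r_{12} = e_1·w_2 = -2.6458.
u_2 = w_2 + 2.6458·e_1 = (1.0000, -2.0000, -4.0000, 1.0000).
‖u_2‖ = 4.6904, so e_2 = (0.2132, -0.4264, -0.8528, 0.2132).
r_{13} = e_1·w_3 = -2.6458; r_{23} = e_2·w_3 = -3.1980.
u_3 = w_3 + 2.6458·e_1 + 3.1980·e_2 = (3.6818, 1.6364, 0.2727, 0.6818).
‖u_3‖ = 4.0955, so e_3 = (0.8990, 0.3996, 0.0666, 0.1665).
Qᵀb = (-3.0237, -1.9188, -5.1609).
Back-substitute: x_3 = -5.1609/4.0955 = -1.2602.
x_2 = (-1.9188 + 3.1980·(-1.2602))/4.6904 = -1.2683.
x_1 = (-3.0237 + 2.6458·(-1.2683) + 2.6458·(-1.2602))/2.6458 = -3.6713.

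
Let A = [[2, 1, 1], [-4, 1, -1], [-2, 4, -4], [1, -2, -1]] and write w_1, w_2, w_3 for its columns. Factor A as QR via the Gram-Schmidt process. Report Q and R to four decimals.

q_1 = w_1/‖w_1‖ = (2, -4, -2, 1)/5.0000 = (0.4000, -0.8000, -0.4000, 0.2000).
r_{12} = q_1·w_2 = -2.4000.
u_2 = w_2 + 2.4000·q_1 = (1.9600, -0.9200, 3.0400, -1.5200).
‖u_2‖ = 4.0299, so q_2 = (0.4864, -0.2283, 0.7544, -0.3772).
r_{13} = q_1·w_3 = 2.6000; r_{23} = q_2·w_3 = -1.9256.
u_3 = w_3 − 2.6000·q_1 + 1.9256·q_2 = (0.8966, 0.6404, -1.5074, -2.2463).
‖u_3‖ = 2.9210, so q_3 = (0.3069, 0.2192, -0.5161, -0.7690).

Q = [[0.4000, 0.4864, 0.3069], [-0.8000, -0.2283, 0.2192], [-0.4000, 0.7544, -0.5161], [0.2000, -0.3772, -0.7690]], R = [[5.0000, -2.4000, 2.6000], [0.0000, 4.0299, -1.9256], [0.0000, 0.0000, 2.9210]]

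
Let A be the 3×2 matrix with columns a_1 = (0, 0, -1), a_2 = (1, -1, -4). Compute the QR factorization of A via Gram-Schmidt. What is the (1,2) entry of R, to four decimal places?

r_{12} = 4.0000

e_1 = a_1/‖a_1‖ = (0, 0, -1)/1.0000 = (0.0000, 0.0000, -1.0000).
r_{12} = e_1·a_2 = 4.0000.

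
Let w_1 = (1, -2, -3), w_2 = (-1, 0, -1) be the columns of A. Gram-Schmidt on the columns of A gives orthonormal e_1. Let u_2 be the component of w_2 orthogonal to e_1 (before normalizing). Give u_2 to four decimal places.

u_2 = (-1.1429, 0.2857, -0.5714)

e_1 = w_1/‖w_1‖ = (1, -2, -3)/3.7417 = (0.2673, -0.5345, -0.8018).
r_{12} = e_1·w_2 = 0.5345.
u_2 = w_2 − 0.5345·e_1 = (-1.1429, 0.2857, -0.5714).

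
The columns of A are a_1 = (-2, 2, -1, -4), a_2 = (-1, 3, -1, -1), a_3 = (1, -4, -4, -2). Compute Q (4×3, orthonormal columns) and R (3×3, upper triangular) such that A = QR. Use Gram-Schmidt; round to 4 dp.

Q = [[-0.4000, 0.0175, 0.2467], [0.4000, 0.8562, -0.2329], [-0.2000, -0.2097, -0.9407], [-0.8000, 0.4718, -0.0046]], R = [[5.0000, 2.6000, 0.4000], [0.0000, 2.2891, -3.5123], [0.0000, 0.0000, 4.9501]]

a_1 = (-2, 2, -1, -4); ‖a_1‖ = 5.0000, so e_1 = (-0.4000, 0.4000, -0.2000, -0.8000).
e_1·a_2 = (-0.4000)·(-1) + 0.4000·3 + (-0.2000)·(-1) + (-0.8000)·(-1) = 2.6000.
u_2 = a_2 − 2.6000·e_1 = (0.0400, 1.9600, -0.4800, 1.0800).
‖u_2‖ = 2.2891, so e_2 = (0.0175, 0.8562, -0.2097, 0.4718).
e_1·a_3 = (-0.4000)·1 + 0.4000·(-4) + (-0.2000)·(-4) + (-0.8000)·(-2) = 0.4000; e_2·a_3 = 0.0175·1 + 0.8562·(-4) + (-0.2097)·(-4) + 0.4718·(-2) = -3.5123.
u_3 = a_3 − 0.4000·e_1 + 3.5123·e_2 = (1.2214, -1.1527, -4.6565, -0.0229).
‖u_3‖ = 4.9501, so e_3 = (0.2467, -0.2329, -0.9407, -0.0046).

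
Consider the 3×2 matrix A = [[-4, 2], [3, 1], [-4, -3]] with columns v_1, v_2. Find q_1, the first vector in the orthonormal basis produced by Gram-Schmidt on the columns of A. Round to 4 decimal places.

q_1 = (-0.6247, 0.4685, -0.6247)

q_1 = v_1/‖v_1‖ = (-4, 3, -4)/6.4031 = (-0.6247, 0.4685, -0.6247).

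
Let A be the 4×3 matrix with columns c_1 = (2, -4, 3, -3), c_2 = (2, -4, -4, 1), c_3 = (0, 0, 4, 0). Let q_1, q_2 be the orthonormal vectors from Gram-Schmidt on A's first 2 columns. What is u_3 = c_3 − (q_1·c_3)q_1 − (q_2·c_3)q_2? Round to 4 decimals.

c_1 = (2, -4, 3, -3); ‖c_1‖ = 6.1644, so q_1 = (0.3244, -0.6489, 0.4867, -0.4867).
q_1·c_2 = 0.3244·2 + (-0.6489)·(-4) + 0.4867·(-4) + (-0.4867)·1 = 0.8111.
u_2 = c_2 − 0.8111·q_1 = (1.7368, -3.4737, -4.3947, 1.3947).
‖u_2‖ = 6.0284, so q_2 = (0.2881, -0.5762, -0.7290, 0.2314).
q_1·c_3 = 0.3244·0 + (-0.6489)·0 + 0.4867·4 + (-0.4867)·0 = 1.9467; q_2·c_3 = 0.2881·0 + (-0.5762)·0 + (-0.7290)·4 + 0.2314·0 = -2.9160.
u_3 = c_3 − 1.9467·q_1 + 2.9160·q_2 = (0.2085, -0.4171, 0.9269, 1.6220).

u_3 = (0.2085, -0.4171, 0.9269, 1.6220)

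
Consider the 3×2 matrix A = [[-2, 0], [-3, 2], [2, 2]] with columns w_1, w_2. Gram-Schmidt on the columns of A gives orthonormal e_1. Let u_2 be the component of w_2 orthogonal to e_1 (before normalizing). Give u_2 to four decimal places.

w_1 = (-2, -3, 2); ‖w_1‖ = 4.1231, so e_1 = (-0.4851, -0.7276, 0.4851).
e_1·w_2 = (-0.4851)·0 + (-0.7276)·2 + 0.4851·2 = -0.4851.
u_2 = w_2 + 0.4851·e_1 = (-0.2353, 1.6471, 2.2353).

u_2 = (-0.2353, 1.6471, 2.2353)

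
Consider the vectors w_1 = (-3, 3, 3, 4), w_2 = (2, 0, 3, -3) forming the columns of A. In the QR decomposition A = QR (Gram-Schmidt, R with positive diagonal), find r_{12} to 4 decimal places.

w_1 = (-3, 3, 3, 4); ‖w_1‖ = 6.5574, so q_1 = (-0.4575, 0.4575, 0.4575, 0.6100).
r_{12} = q_1·w_2 = -1.3725.

r_{12} = -1.3725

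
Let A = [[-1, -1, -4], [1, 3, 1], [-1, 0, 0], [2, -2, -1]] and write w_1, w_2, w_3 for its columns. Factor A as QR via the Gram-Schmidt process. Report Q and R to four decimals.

w_1 = (-1, 1, -1, 2); ‖w_1‖ = 2.6458, so q_1 = (-0.3780, 0.3780, -0.3780, 0.7559).
q_1·w_2 = (-0.3780)·(-1) + 0.3780·3 + (-0.3780)·0 + 0.7559·(-2) = 0.0000.
u_2 = w_2 + 0.0000·q_1 = (-1.0000, 3.0000, 0.0000, -2.0000).
‖u_2‖ = 3.7417, so q_2 = (-0.2673, 0.8018, 0.0000, -0.5345).
q_1·w_3 = (-0.3780)·(-4) + 0.3780·1 + (-0.3780)·0 + 0.7559·(-1) = 1.1339; q_2·w_3 = (-0.2673)·(-4) + 0.8018·1 + 0.0000·0 + (-0.5345)·(-1) = 2.4054.
u_3 = w_3 − 1.1339·q_1 − 2.4054·q_2 = (-2.9286, -1.3571, 0.4286, -0.5714).
‖u_3‖ = 3.3058, so q_3 = (-0.8859, -0.4105, 0.1296, -0.1729).

Q = [[-0.3780, -0.2673, -0.8859], [0.3780, 0.8018, -0.4105], [-0.3780, 0.0000, 0.1296], [0.7559, -0.5345, -0.1729]], R = [[2.6458, 0.0000, 1.1339], [0.0000, 3.7417, 2.4054], [0.0000, 0.0000, 3.3058]]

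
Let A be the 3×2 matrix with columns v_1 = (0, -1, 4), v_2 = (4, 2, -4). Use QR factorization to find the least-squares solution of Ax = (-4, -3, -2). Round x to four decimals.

x = (-1.5000, -1.1389)

e_1 = v_1/‖v_1‖ = (0, -1, 4)/4.1231 = (0.0000, -0.2425, 0.9701).
r_{12} = e_1·v_2 = -4.3656.
u_2 = v_2 + 4.3656·e_1 = (4.0000, 0.9412, 0.2353).
‖u_2‖ = 4.1160, so e_2 = (0.9718, 0.2287, 0.0572).
Qᵀb = (-1.2127, -4.6876).
Back-substitute: x_2 = -4.6876/4.1160 = -1.1389.
x_1 = (-1.2127 + 4.3656·(-1.1389))/4.1231 = -1.5000.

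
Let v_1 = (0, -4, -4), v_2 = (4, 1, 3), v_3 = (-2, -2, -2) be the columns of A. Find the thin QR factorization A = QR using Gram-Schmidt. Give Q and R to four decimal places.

e_1 = v_1/‖v_1‖ = (0, -4, -4)/5.6569 = (0.0000, -0.7071, -0.7071).
r_{12} = e_1·v_2 = -2.8284.
u_2 = v_2 + 2.8284·e_1 = (4.0000, -1.0000, 1.0000).
‖u_2‖ = 4.2426, so e_2 = (0.9428, -0.2357, 0.2357).
r_{13} = e_1·v_3 = 2.8284; r_{23} = e_2·v_3 = -1.8856.
u_3 = v_3 − 2.8284·e_1 + 1.8856·e_2 = (-0.2222, -0.4444, 0.4444).
‖u_3‖ = 0.6667, so e_3 = (-0.3333, -0.6667, 0.6667).

Q = [[0.0000, 0.9428, -0.3333], [-0.7071, -0.2357, -0.6667], [-0.7071, 0.2357, 0.6667]], R = [[5.6569, -2.8284, 2.8284], [0.0000, 4.2426, -1.8856], [0.0000, 0.0000, 0.6667]]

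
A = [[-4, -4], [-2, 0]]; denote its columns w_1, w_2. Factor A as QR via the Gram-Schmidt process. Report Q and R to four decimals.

Q = [[-0.8944, -0.4472], [-0.4472, 0.8944]], R = [[4.4721, 3.5777], [0.0000, 1.7889]]

w_1 = (-4, -2); ‖w_1‖ = 4.4721, so e_1 = (-0.8944, -0.4472).
e_1·w_2 = (-0.8944)·(-4) + (-0.4472)·0 = 3.5777.
u_2 = w_2 − 3.5777·e_1 = (-0.8000, 1.6000).
‖u_2‖ = 1.7889, so e_2 = (-0.4472, 0.8944).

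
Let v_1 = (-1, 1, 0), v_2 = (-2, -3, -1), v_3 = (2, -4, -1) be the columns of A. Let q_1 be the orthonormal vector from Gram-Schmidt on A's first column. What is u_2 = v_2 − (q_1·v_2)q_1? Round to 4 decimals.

v_1 = (-1, 1, 0); ‖v_1‖ = 1.4142, so q_1 = (-0.7071, 0.7071, 0.0000).
q_1·v_2 = (-0.7071)·(-2) + 0.7071·(-3) + 0.0000·(-1) = -0.7071.
u_2 = v_2 + 0.7071·q_1 = (-2.5000, -2.5000, -1.0000).

u_2 = (-2.5000, -2.5000, -1.0000)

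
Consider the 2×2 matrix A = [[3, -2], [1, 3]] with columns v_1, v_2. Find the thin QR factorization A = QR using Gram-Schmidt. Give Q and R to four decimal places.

v_1 = (3, 1); ‖v_1‖ = 3.1623, so q_1 = (0.9487, 0.3162).
q_1·v_2 = 0.9487·(-2) + 0.3162·3 = -0.9487.
u_2 = v_2 + 0.9487·q_1 = (-1.1000, 3.3000).
‖u_2‖ = 3.4785, so q_2 = (-0.3162, 0.9487).

Q = [[0.9487, -0.3162], [0.3162, 0.9487]], R = [[3.1623, -0.9487], [0.0000, 3.4785]]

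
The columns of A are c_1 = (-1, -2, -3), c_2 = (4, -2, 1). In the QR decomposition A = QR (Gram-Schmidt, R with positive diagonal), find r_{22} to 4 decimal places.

r_{22} = 4.5119

c_1 = (-1, -2, -3); ‖c_1‖ = 3.7417, so e_1 = (-0.2673, -0.5345, -0.8018).
e_1·c_2 = (-0.2673)·4 + (-0.5345)·(-2) + (-0.8018)·1 = -0.8018.
u_2 = c_2 + 0.8018·e_1 = (3.7857, -2.4286, 0.3571).
r_{22} = ‖u_2‖ = 4.5119.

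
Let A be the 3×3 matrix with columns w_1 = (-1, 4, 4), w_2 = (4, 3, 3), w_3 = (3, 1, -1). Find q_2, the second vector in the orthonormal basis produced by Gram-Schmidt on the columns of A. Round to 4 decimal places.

w_1 = (-1, 4, 4); ‖w_1‖ = 5.7446, so q_1 = (-0.1741, 0.6963, 0.6963).
q_1·w_2 = (-0.1741)·4 + 0.6963·3 + 0.6963·3 = 3.4816.
u_2 = w_2 − 3.4816·q_1 = (4.6061, 0.5758, 0.5758).
‖u_2‖ = 4.6775, so q_2 = (0.9847, 0.1231, 0.1231).

q_2 = (0.9847, 0.1231, 0.1231)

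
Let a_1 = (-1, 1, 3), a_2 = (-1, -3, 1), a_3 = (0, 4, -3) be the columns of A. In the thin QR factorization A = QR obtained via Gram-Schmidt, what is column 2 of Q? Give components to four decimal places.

e_2 = (-0.2752, -0.9358, 0.2202)

a_1 = (-1, 1, 3); ‖a_1‖ = 3.3166, so e_1 = (-0.3015, 0.3015, 0.9045).
e_1·a_2 = (-0.3015)·(-1) + 0.3015·(-3) + 0.9045·1 = 0.3015.
u_2 = a_2 − 0.3015·e_1 = (-0.9091, -3.0909, 0.7273).
‖u_2‖ = 3.3029, so e_2 = (-0.2752, -0.9358, 0.2202).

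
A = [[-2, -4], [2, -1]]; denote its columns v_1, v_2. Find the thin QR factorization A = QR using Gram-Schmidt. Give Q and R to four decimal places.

Q = [[-0.7071, -0.7071], [0.7071, -0.7071]], R = [[2.8284, 2.1213], [0.0000, 3.5355]]

v_1 = (-2, 2); ‖v_1‖ = 2.8284, so e_1 = (-0.7071, 0.7071).
e_1·v_2 = (-0.7071)·(-4) + 0.7071·(-1) = 2.1213.
u_2 = v_2 − 2.1213·e_1 = (-2.5000, -2.5000).
‖u_2‖ = 3.5355, so e_2 = (-0.7071, -0.7071).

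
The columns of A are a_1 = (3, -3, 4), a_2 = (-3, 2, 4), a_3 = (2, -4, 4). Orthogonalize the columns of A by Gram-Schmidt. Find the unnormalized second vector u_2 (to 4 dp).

a_1 = (3, -3, 4); ‖a_1‖ = 5.8310, so e_1 = (0.5145, -0.5145, 0.6860).
e_1·a_2 = 0.5145·(-3) + (-0.5145)·2 + 0.6860·4 = 0.1715.
u_2 = a_2 − 0.1715·e_1 = (-3.0882, 2.0882, 3.8824).

u_2 = (-3.0882, 2.0882, 3.8824)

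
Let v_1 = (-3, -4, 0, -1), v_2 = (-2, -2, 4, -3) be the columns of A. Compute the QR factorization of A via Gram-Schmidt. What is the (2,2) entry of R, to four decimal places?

v_1 = (-3, -4, 0, -1); ‖v_1‖ = 5.0990, so q_1 = (-0.5883, -0.7845, 0.0000, -0.1961).
q_1·v_2 = (-0.5883)·(-2) + (-0.7845)·(-2) + 0.0000·4 + (-0.1961)·(-3) = 3.3340.
u_2 = v_2 − 3.3340·q_1 = (-0.0385, 0.6154, 4.0000, -2.3462).
r_{22} = ‖u_2‖ = 4.6781.

r_{22} = 4.6781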